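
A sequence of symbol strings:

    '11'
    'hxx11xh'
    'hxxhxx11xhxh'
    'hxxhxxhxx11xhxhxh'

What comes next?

hxxhxxhxxhxx11xhxhxhxh

Every step adds hxx to the front and xh to the end of the previous string.
One more step from hxxhxxhxx11xhxhxh gives the answer.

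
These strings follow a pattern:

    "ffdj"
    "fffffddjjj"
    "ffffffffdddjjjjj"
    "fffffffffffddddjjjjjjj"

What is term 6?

The n-th term is 3n-1 f's then n d's then 2n-1 j's (n = 1, 2, …).
Setting n = 6 gives 17, 6, 11 characters in each block.

fffffffffffffffffddddddjjjjjjjjjjj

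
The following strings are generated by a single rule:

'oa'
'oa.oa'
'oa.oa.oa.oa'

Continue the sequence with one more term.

Each string is two copies of the previous one joined by '.'.
Doubling oa.oa.oa.oa with '.' between the halves:

oa.oa.oa.oa.oa.oa.oa.oa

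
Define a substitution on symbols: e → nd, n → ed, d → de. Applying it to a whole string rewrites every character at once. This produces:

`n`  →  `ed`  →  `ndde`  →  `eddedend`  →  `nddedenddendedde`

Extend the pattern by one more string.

eddedenddendeddedendeddenddedend

φ(nddedenddendedde) expands symbol-by-symbol to ed de de nd de nd ed de de nd ed de nd de de nd; joining the 16 pieces gives the next term.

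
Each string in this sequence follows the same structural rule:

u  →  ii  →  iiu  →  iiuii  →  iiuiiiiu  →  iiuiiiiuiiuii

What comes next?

Each term (from the third on) is the previous term followed by the one before it: term 3 = ii·u = iiu.
Continuing: iiuiiiiuiiuii · iiuiiiiu gives term 7.

iiuiiiiuiiuiiiiuiiiiu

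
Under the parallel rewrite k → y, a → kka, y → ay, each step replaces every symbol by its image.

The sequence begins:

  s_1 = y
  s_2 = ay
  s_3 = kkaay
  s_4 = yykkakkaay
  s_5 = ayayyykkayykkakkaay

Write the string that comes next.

Rewriting the 19 symbols of ayayyykkayykkakkaay one by one yields kka ay kka ay ay ay y y kka ay ay y y kka y y kka kka ay; concatenated:

kkaaykkaayayayyykkaayayyykkayykkakkaay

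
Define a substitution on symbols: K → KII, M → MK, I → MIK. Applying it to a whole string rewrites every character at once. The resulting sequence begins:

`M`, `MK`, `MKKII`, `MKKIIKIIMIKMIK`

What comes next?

Replace each of the 14 characters of MKKIIKIIMIKMIK in place — MK KII KII MIK MIK KII MIK MIK MK MIK KII MK MIK KII — and concatenate.

MKKIIKIIMIKMIKKIIMIKMIKMKMIKKIIMKMIKKII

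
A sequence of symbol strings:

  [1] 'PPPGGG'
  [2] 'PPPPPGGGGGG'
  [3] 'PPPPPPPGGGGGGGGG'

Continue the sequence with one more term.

PPPPPPPPPGGGGGGGGGGGG

Reading off run lengths: P runs 3, 5, 7; G runs 3, 6, 9 — each is linear in n (n = 1, 2, …).
For the next term, n = 4, so the run lengths are 9, 12.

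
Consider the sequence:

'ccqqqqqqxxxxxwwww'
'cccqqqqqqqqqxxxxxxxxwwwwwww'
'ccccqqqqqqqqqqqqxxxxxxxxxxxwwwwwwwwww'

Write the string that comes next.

cccccqqqqqqqqqqqqqqqxxxxxxxxxxxxxxwwwwwwwwwwwww

The n-th term is n c's then 3n q's then 3n-1 x's then 3n-2 w's, where the shown terms are n = 2, 3, 4.
Setting n = 5 gives 5, 15, 14, 13 characters in each block.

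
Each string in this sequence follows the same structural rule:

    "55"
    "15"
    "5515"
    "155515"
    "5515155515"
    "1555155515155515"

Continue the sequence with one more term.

Each term (from the third on) is the two preceding terms concatenated in order: term 3 = 55·15 = 5515.
So term 7 is 5515155515·1555155515155515.

55151555151555155515155515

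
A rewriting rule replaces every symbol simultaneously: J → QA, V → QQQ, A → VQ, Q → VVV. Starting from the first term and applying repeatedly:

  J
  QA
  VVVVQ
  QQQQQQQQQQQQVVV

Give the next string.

Applying the rule to each of the 15 symbols of QQQQQQQQQQQQVVV gives the pieces VVV VVV VVV VVV VVV VVV VVV VVV VVV VVV VVV VVV QQQ QQQ QQQ, which concatenate to the answer.

VVVVVVVVVVVVVVVVVVVVVVVVVVVVVVVVVVVVQQQQQQQQQ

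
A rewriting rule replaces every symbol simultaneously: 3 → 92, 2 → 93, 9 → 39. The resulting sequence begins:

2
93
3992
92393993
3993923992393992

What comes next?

92393992399392393993923992393993

φ(3993923992393992) expands symbol-by-symbol to 92 39 39 92 39 93 92 39 39 93 92 39 92 39 39 93; joining the 16 pieces gives the next term.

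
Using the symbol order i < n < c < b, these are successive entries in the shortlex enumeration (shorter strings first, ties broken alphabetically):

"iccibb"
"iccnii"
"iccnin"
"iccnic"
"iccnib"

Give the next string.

Treat iccnib as a base-4 numeral over the given alphabet and add one, carrying through any trailing b's.

iccnni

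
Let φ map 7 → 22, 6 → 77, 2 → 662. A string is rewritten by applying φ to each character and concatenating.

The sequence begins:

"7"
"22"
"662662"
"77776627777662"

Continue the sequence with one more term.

Replace each of the 14 characters of 77776627777662 in place — 22 22 22 22 77 77 662 22 22 22 22 77 77 662 — and concatenate.

222222227777662222222227777662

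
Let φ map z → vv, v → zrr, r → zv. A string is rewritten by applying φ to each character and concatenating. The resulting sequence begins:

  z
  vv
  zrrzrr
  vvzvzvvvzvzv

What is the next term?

Rewriting each symbol of vvzvzvvvzvzv: v→zrr, v→zrr, z→vv, v→zrr, z→vv, v→zrr, v→zrr, v→zrr, z→vv, v→zrr, z→vv, v→zrr, which concatenates to zrr zrr vv zrr vv zrr zrr zrr vv zrr vv zrr.

zrrzrrvvzrrvvzrrzrrzrrvvzrrvvzrr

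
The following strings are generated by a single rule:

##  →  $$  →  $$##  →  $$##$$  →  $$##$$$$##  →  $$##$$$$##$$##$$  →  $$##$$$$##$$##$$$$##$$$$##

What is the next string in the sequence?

From term 3 onward, concatenate the last term with the second-to-last: $$·## = $$##, $$##·$$ = $$##$$, …
Continuing: $$##$$$$##$$##$$$$##$$$$## · $$##$$$$##$$##$$ gives term 8.

$$##$$$$##$$##$$$$##$$$$##$$##$$$$##$$##$$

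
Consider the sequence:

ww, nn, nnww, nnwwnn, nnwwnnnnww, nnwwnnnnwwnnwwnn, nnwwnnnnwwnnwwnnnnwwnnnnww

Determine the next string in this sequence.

Each term (from the third on) is the previous term followed by the one before it: term 3 = nn·ww = nnww.
The next term joins nnwwnnnnwwnnwwnnnnwwnnnnww and nnwwnnnnwwnnwwnn.

nnwwnnnnwwnnwwnnnnwwnnnnwwnnwwnnnnwwnnwwnn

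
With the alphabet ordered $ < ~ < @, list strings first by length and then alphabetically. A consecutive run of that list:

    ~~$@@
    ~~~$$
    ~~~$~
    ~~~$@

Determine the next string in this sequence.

~~~~$

The successor of ~~~$@ increments the rightmost position that isn't already @ and resets every position after it to $.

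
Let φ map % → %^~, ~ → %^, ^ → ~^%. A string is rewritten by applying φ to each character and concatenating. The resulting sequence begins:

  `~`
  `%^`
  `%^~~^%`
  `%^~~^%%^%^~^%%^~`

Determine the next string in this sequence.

%^~~^%%^%^~^%%^~%^~~^%%^~~^%%^~^%%^~%^~~^%%^

Replace each of the 16 characters of %^~~^%%^%^~^%%^~ in place — %^~ ~^% %^ %^ ~^% %^~ %^~ ~^% %^~ ~^% %^ ~^% %^~ %^~ ~^% %^ — and concatenate.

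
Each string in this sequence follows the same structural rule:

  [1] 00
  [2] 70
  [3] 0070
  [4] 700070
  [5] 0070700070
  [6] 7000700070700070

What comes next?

00707000707000700070700070

This is a Fibonacci-style word recurrence s(k) = s(k−2)·s(k−1): e.g. 00·70 = 0070.
Continuing: 0070700070 · 7000700070700070 gives term 7.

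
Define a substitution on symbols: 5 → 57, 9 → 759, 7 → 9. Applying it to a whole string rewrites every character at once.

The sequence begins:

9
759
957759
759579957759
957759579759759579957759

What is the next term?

Applying the rule to each of the 24 symbols of 957759579759759579957759 gives the pieces 759 57 9 9 57 759 57 9 759 9 57 759 9 57 759 57 9 759 759 57 9 9 57 759, which concatenate to the answer.

759579957759579759957759957759579759759579957759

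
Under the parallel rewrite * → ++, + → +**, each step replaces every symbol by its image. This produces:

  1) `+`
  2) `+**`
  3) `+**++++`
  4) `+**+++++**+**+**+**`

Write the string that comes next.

+**+++++**+**+**+**+**+++++**+++++**+++++**++++

Applying the rule to each of the 19 symbols of +**+++++**+**+**+** gives the pieces +** ++ ++ +** +** +** +** +** ++ ++ +** ++ ++ +** ++ ++ +** ++ ++, which concatenate to the answer.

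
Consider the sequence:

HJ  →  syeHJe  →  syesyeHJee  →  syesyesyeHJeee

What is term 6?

syesyesyesyesyeHJeeeee

Every step adds sye to the front and e to the end of the previous string.
From syesyesyeHJeee, 2 further steps: syesyesyeHJeee → syesyesyesyeHJeeee → (answer).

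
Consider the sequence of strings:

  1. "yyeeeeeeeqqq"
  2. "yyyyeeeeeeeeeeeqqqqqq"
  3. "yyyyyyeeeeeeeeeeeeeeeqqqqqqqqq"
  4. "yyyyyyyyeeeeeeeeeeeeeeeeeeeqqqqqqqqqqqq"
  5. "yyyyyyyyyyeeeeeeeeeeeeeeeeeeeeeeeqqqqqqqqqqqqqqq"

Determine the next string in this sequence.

Term n consists of 2n y's, followed by 4n+3 e's, followed by 3n q's (n = 1, 2, …).
At n = 6 the blocks have lengths 12, 27, 18.

yyyyyyyyyyyyeeeeeeeeeeeeeeeeeeeeeeeeeeeqqqqqqqqqqqqqqqqqq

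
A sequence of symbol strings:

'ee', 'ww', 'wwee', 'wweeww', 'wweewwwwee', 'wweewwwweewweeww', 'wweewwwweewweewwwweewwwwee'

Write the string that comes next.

Each term (from the third on) is the previous term followed by the one before it: term 3 = ww·ee = wwee.
Continuing: wweewwwweewweewwwweewwwwee · wweewwwweewweeww gives term 8.

wweewwwweewweewwwweewwwweewweewwwweewweeww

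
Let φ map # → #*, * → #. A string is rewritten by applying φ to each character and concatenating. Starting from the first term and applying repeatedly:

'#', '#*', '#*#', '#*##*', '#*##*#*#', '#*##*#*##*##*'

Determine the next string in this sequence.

#*##*#*##*##*#*##*#*#

φ(#*##*#*##*##*) expands symbol-by-symbol to #* # #* #* # #* # #* #* # #* #* #; joining the 13 pieces gives the next term.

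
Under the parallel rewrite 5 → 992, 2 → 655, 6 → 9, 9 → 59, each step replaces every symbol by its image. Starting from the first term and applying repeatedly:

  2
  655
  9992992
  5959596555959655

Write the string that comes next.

992599925999259999299299259992599992992

Applying the rule to each of the 16 symbols of 5959596555959655 gives the pieces 992 59 992 59 992 59 9 992 992 992 59 992 59 9 992 992, which concatenate to the answer.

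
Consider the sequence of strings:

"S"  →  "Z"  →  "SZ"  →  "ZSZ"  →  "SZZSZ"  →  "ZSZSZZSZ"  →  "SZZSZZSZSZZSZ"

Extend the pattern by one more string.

ZSZSZZSZSZZSZZSZSZZSZ

This is a Fibonacci-style word recurrence s(k) = s(k−2)·s(k−1): e.g. S·Z = SZ.
Continuing: ZSZSZZSZ · SZZSZZSZSZZSZ gives term 8.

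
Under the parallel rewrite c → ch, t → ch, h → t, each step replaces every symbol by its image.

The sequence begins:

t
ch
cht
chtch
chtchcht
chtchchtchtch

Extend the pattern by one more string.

chtchchtchtchchtchcht

Replace each of the 13 characters of chtchchtchtch in place — ch t ch ch t ch t ch ch t ch ch t — and concatenate.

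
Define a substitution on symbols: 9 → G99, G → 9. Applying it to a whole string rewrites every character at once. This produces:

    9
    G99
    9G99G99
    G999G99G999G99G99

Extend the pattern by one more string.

Applying the rule to each of the 17 symbols of G999G99G999G99G99 gives the pieces 9 G99 G99 G99 9 G99 G99 9 G99 G99 G99 9 G99 G99 9 G99 G99, which concatenate to the answer.

9G99G99G999G99G999G99G99G999G99G999G99G99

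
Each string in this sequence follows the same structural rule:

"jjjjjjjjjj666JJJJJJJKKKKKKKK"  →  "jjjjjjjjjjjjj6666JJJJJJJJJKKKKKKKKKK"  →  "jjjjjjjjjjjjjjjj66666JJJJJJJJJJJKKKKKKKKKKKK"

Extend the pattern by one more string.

Reading off run lengths: j runs 10, 13, 16; 6 runs 3, 4, 5; J runs 7, 9, 11; K runs 8, 10, 12 — each is linear in n, where the shown terms are n = 3, 4, 5.
Setting n = 6 gives 19, 6, 13, 14 characters in each block.

jjjjjjjjjjjjjjjjjjj666666JJJJJJJJJJJJJKKKKKKKKKKKKKK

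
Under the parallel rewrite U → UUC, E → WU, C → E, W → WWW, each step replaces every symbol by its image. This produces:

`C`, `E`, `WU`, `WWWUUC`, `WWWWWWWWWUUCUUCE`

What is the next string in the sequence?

Rewriting the 16 symbols of WWWWWWWWWUUCUUCE one by one yields WWW WWW WWW WWW WWW WWW WWW WWW WWW UUC UUC E UUC UUC E WU; concatenated:

WWWWWWWWWWWWWWWWWWWWWWWWWWWUUCUUCEUUCUUCEWU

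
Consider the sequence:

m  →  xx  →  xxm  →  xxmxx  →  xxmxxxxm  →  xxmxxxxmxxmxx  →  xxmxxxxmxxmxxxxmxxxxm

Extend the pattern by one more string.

xxmxxxxmxxmxxxxmxxxxmxxmxxxxmxxmxx

This is a Fibonacci-style word recurrence s(k) = s(k−1)·s(k−2): e.g. xx·m = xxm.
So term 8 is xxmxxxxmxxmxxxxmxxxxm·xxmxxxxmxxmxx.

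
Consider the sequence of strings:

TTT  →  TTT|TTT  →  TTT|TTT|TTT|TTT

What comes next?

Each string is two copies of the previous one joined by '|'.
One more doubling of TTT|TTT|TTT|TTT gives the answer.

TTT|TTT|TTT|TTT|TTT|TTT|TTT|TTT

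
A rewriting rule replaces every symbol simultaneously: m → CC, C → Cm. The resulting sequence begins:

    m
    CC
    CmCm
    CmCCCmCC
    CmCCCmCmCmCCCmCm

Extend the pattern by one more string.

Replace each of the 16 characters of CmCCCmCmCmCCCmCm in place — Cm CC Cm Cm Cm CC Cm CC Cm CC Cm Cm Cm CC Cm CC — and concatenate.

CmCCCmCmCmCCCmCCCmCCCmCmCmCCCmCC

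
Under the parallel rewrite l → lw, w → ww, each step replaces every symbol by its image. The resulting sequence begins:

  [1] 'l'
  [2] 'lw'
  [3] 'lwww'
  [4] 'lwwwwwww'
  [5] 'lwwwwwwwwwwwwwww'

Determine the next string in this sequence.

Rewriting the 16 symbols of lwwwwwwwwwwwwwww one by one yields lw ww ww ww ww ww ww ww ww ww ww ww ww ww ww ww; concatenated:

lwwwwwwwwwwwwwwwwwwwwwwwwwwwwwww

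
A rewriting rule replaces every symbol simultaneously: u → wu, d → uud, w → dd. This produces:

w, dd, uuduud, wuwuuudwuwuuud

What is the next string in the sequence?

ddwuddwuwuwuuudddwuddwuwuwuuud

Replace each of the 14 characters of wuwuuudwuwuuud in place — dd wu dd wu wu wu uud dd wu dd wu wu wu uud — and concatenate.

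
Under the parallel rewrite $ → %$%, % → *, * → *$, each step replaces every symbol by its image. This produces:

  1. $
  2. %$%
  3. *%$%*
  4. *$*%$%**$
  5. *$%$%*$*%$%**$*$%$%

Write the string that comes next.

Applying the rule to each of the 19 symbols of *$%$%*$*%$%**$*$%$% gives the pieces *$ %$% * %$% * *$ %$% *$ * %$% * *$ *$ %$% *$ %$% * %$% *, which concatenate to the answer.

*$%$%*%$%**$%$%*$*%$%**$*$%$%*$%$%*%$%*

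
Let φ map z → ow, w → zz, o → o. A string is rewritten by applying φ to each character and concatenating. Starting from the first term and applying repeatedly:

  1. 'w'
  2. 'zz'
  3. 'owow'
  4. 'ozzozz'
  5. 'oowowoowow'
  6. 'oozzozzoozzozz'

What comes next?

ooowowoowowooowowoowow

Applying the rule to each of the 14 symbols of oozzozzoozzozz gives the pieces o o ow ow o ow ow o o ow ow o ow ow, which concatenate to the answer.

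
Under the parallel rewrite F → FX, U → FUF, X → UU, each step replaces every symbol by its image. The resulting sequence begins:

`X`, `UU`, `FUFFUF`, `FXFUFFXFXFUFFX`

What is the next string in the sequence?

Rewriting the 14 symbols of FXFUFFXFXFUFFX one by one yields FX UU FX FUF FX FX UU FX UU FX FUF FX FX UU; concatenated:

FXUUFXFUFFXFXUUFXUUFXFUFFXFXUU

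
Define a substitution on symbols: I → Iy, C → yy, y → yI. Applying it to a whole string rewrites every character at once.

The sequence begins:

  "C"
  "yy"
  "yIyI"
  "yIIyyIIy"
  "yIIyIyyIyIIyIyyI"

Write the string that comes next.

yIIyIyyIIyyIyIIyyIIyIyyIIyyIyIIy

Replace each of the 16 characters of yIIyIyyIyIIyIyyI in place — yI Iy Iy yI Iy yI yI Iy yI Iy Iy yI Iy yI yI Iy — and concatenate.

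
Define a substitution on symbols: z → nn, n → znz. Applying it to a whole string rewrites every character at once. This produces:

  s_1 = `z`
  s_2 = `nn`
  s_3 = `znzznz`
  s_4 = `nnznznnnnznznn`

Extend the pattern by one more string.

znzznznnznznnznzznzznzznznnznznnznzznz

Replace each of the 14 characters of nnznznnnnznznn in place — znz znz nn znz nn znz znz znz znz nn znz nn znz znz — and concatenate.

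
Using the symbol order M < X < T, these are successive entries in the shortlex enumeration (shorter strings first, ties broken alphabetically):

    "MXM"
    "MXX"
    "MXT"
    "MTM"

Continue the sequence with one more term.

Treat MTM as a base-3 numeral over the given alphabet and add one, carrying through any trailing T's.

MTX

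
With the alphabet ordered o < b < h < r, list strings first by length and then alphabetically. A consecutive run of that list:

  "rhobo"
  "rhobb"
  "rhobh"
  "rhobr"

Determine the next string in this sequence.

Treat rhobr as a base-4 numeral over the given alphabet and add one, carrying through any trailing r's.

rhoho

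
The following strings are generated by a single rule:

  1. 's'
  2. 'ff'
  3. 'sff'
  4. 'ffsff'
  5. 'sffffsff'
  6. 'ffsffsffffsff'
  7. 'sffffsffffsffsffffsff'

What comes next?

ffsffsffffsffsffffsffffsffsffffsff

Each term (from the third on) is the two preceding terms concatenated in order: term 3 = s·ff = sff.
So term 8 is ffsffsffffsff·sffffsffffsffsffffsff.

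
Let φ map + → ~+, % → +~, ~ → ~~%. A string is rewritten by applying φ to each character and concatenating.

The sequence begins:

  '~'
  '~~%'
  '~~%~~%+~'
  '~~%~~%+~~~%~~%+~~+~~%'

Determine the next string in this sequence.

~~%~~%+~~~%~~%+~~+~~%~~%~~%+~~~%~~%+~~+~~%~~%~+~~%~~%+~

φ(~~%~~%+~~~%~~%+~~+~~%) expands symbol-by-symbol to ~~% ~~% +~ ~~% ~~% +~ ~+ ~~% ~~% ~~% +~ ~~% ~~% +~ ~+ ~~% ~~% ~+ ~~% ~~% +~; joining the 21 pieces gives the next term.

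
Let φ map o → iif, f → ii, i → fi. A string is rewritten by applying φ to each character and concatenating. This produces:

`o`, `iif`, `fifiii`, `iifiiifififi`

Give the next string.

fifiiifififiiifiiifiiifi

Expanding iifiiifififi: i→fi, i→fi, f→ii, i→fi, i→fi, i→fi, f→ii, i→fi, f→ii, i→fi, f→ii, i→fi. Concatenated: fi fi ii fi fi fi ii fi ii fi ii fi.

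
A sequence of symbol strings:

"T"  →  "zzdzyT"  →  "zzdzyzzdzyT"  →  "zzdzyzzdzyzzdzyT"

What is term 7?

Every step adds zzdzy at the front: s(k+1) = zzdzy·s(k).
From zzdzyzzdzyzzdzyT, 3 further steps: zzdzyzzdzyzzdzyT → zzdzyzzdzyzzdzyzzdzyT → zzdzyzzdzyzzdzyzzdzyzzdzyT → (answer).

zzdzyzzdzyzzdzyzzdzyzzdzyzzdzyT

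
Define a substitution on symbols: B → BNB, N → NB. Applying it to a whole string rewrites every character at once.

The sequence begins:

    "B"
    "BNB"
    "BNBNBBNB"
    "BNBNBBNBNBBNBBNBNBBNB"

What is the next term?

Replace each of the 21 characters of BNBNBBNBNBBNBBNBNBBNB in place — BNB NB BNB NB BNB BNB NB BNB NB BNB BNB NB BNB BNB NB BNB NB BNB BNB NB BNB — and concatenate.

BNBNBBNBNBBNBBNBNBBNBNBBNBBNBNBBNBBNBNBBNBNBBNBBNBNBBNB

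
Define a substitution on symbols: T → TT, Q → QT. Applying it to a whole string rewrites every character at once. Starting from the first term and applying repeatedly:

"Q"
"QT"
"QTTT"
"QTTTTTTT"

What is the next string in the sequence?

Apply φ to QTTTTTTT symbol by symbol: Q→QT, T→TT, T→TT, T→TT, T→TT, T→TT, T→TT, T→TT; joined: QT TT TT TT TT TT TT TT.

QTTTTTTTTTTTTTTT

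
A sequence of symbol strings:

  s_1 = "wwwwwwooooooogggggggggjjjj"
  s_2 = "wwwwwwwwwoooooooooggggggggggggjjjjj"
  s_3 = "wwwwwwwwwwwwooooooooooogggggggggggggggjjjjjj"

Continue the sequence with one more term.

Term n consists of 3n w's, followed by 2n+3 o's, followed by 3n+3 g's, followed by n+2 j's, where the shown terms are n = 2, 3, 4.
For the next term, n = 5, so the run lengths are 15, 13, 18, 7.

wwwwwwwwwwwwwwwoooooooooooooggggggggggggggggggjjjjjjj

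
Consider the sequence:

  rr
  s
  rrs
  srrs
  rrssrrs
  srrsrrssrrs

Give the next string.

From term 3 onward, concatenate the second-to-last term with the last: rr·s = rrs, s·rrs = srrs, …
The next term joins rrssrrs and srrsrrssrrs.

rrssrrssrrsrrssrrs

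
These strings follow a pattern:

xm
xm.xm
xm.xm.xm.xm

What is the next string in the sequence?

Every step duplicates the string with '.' between the halves.
Doubling xm.xm.xm.xm with '.' between the halves:

xm.xm.xm.xm.xm.xm.xm.xm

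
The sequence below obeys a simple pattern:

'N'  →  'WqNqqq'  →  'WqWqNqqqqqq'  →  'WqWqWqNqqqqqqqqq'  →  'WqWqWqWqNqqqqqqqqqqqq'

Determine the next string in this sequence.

Every step adds Wq to the front and qqq to the end of the previous string.
Applying this once more to WqWqWqWqNqqqqqqqqqqqq:

WqWqWqWqWqNqqqqqqqqqqqqqqq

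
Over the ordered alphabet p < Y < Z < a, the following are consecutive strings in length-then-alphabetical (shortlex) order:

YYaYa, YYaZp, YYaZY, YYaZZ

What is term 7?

YYaaY

Continuing the enumeration 3 steps past YYaZZ: YYaZZ → YYaZa → YYaap → (answer).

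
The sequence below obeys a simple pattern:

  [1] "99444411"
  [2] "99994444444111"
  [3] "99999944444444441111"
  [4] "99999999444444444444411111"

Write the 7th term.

99999999999999444444444444444444444411111111

Each string has the form 9^{2n} 4^{3n+1} 1^{n+1} (n = 1, 2, …).
Setting n = 7 gives 14, 22, 8 characters in each block.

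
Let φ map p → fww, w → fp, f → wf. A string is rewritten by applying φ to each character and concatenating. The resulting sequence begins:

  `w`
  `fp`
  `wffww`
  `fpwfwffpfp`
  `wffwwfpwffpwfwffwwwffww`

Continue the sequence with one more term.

fpwfwffpfpwffwwfpwfwffwwfpwffpwfwffpfpfpwfwffpfp

Applying the rule to each of the 23 symbols of wffwwfpwffpwfwffwwwffww gives the pieces fp wf wf fp fp wf fww fp wf wf fww fp wf fp wf wf fp fp fp wf wf fp fp, which concatenate to the answer.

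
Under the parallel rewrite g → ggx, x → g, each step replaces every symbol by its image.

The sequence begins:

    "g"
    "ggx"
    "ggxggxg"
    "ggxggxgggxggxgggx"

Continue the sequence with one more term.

Rewriting the 17 symbols of ggxggxgggxggxgggx one by one yields ggx ggx g ggx ggx g ggx ggx ggx g ggx ggx g ggx ggx ggx g; concatenated:

ggxggxgggxggxgggxggxggxgggxggxgggxggxggxg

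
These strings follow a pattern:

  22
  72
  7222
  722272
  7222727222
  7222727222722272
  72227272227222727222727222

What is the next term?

722272722272227272227272227222727222722272

From term 3 onward, concatenate the last term with the second-to-last: 72·22 = 7222, 7222·72 = 722272, …
The next term joins 72227272227222727222727222 and 7222727222722272.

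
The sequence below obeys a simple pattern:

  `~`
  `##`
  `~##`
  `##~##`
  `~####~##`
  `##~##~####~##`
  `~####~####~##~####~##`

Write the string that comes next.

Each term (from the third on) is the two preceding terms concatenated in order: term 3 = ~·## = ~##.
So term 8 is ##~##~####~##·~####~####~##~####~##.

##~##~####~##~####~####~##~####~##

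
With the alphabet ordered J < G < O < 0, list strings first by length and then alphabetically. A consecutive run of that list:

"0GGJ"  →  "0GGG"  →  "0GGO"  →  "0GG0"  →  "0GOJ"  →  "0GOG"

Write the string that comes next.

Find the rightmost character of 0GOG below 0, bump it to the next letter, and reset everything to its right to J.

0GOO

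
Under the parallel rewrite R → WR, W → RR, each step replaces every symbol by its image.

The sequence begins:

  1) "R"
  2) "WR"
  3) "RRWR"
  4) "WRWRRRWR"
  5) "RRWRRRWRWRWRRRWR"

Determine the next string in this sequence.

WRWRRRWRWRWRRRWRRRWRRRWRWRWRRRWR

φ(RRWRRRWRWRWRRRWR) expands symbol-by-symbol to WR WR RR WR WR WR RR WR RR WR RR WR WR WR RR WR; joining the 16 pieces gives the next term.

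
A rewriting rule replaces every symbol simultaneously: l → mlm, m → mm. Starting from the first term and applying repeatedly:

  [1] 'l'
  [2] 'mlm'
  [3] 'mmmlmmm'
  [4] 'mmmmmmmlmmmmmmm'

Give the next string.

Rewriting the 15 symbols of mmmmmmmlmmmmmmm one by one yields mm mm mm mm mm mm mm mlm mm mm mm mm mm mm mm; concatenated:

mmmmmmmmmmmmmmmlmmmmmmmmmmmmmmm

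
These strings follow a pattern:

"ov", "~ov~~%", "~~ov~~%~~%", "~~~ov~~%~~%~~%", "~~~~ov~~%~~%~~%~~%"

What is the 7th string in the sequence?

Each term wraps the previous one in ~ on the left and ~~% on the right.
From ~~~~ov~~%~~%~~%~~%, 2 further steps: ~~~~ov~~%~~%~~%~~% → ~~~~~ov~~%~~%~~%~~%~~% → (answer).

~~~~~~ov~~%~~%~~%~~%~~%~~%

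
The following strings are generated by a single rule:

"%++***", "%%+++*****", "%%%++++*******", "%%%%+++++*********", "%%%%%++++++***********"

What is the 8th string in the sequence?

Term n consists of n %'s, followed by n+1 +'s, followed by 2n+1 *'s (n = 1, 2, …).
Setting n = 8 gives 8, 9, 17 characters in each block.

%%%%%%%%+++++++++*****************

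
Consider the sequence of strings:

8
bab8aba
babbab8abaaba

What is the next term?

Each term wraps the previous one in bab on the left and aba on the right.
Applying this once more to babbab8abaaba:

babbabbab8abaabaaba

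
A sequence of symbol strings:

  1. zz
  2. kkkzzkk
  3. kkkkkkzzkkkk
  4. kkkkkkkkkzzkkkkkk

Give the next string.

kkkkkkkkkkkkzzkkkkkkkk

Each term wraps the previous one in kkk on the left and kk on the right.
So the next term is kkk·kkkkkkkkkzzkkkkkk·kk.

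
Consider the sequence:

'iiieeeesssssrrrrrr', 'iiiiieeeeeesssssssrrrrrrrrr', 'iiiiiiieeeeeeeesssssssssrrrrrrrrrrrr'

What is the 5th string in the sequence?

iiiiiiiiiiieeeeeeeeeeeesssssssssssssrrrrrrrrrrrrrrrrrr

Each string has the form i^{2n-1} e^{2n} s^{2n+1} r^{3n}, where the shown terms are n = 2, 3, 4.
For term 5, n = 6, so the run lengths are 11, 12, 13, 18.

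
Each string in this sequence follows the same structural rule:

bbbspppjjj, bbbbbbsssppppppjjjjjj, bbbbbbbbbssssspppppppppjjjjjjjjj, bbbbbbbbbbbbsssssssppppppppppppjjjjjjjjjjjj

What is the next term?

bbbbbbbbbbbbbbbssssssssspppppppppppppppjjjjjjjjjjjjjjj

Reading off run lengths: b runs 3, 6, 9, 12; s runs 1, 3, 5, 7; p runs 3, 6, 9, 12; j runs 3, 6, 9, 12 — each is linear in n (n = 1, 2, …).
Setting n = 5 gives 15, 9, 15, 15 characters in each block.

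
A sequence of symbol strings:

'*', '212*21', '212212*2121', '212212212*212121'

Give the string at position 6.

Every step adds 212 to the front and 21 to the end of the previous string.
From 212212212*212121, 2 further steps: 212212212*212121 → 212212212212*21212121 → (answer).

212212212212212*2121212121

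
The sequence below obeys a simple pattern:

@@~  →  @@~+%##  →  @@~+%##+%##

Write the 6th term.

@@~+%##+%##+%##+%##+%##

Every step adds +%## to the end: s(k+1) = s(k)·+%##.
From @@~+%##+%##, 3 further steps: @@~+%##+%## → @@~+%##+%##+%## → @@~+%##+%##+%##+%## → (answer).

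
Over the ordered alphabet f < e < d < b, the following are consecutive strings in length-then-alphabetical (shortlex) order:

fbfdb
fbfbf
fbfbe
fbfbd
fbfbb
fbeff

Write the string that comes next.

fbefe

The successor of fbeff increments the rightmost position that isn't already b and resets every position after it to f.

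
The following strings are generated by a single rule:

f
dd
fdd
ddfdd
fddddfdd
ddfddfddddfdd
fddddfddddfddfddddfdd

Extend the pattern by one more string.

ddfddfddddfddfddddfddddfddfddddfdd

This is a Fibonacci-style word recurrence s(k) = s(k−2)·s(k−1): e.g. f·dd = fdd.
So term 8 is ddfddfddddfdd·fddddfddddfddfddddfdd.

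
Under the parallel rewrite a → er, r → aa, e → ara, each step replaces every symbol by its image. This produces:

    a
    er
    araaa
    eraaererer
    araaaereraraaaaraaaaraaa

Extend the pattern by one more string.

φ(araaaereraraaaaraaaaraaa) expands symbol-by-symbol to er aa er er er ara aa ara aa er aa er er er er aa er er er er aa er er er; joining the 24 pieces gives the next term.

eraaerereraraaaaraaaeraaererereraaererereraaererer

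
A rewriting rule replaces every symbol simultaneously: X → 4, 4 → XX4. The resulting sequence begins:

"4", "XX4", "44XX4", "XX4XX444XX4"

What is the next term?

Expanding XX4XX444XX4: X→4, X→4, 4→XX4, X→4, X→4, 4→XX4, 4→XX4, 4→XX4, X→4, X→4, 4→XX4. Concatenated: 4 4 XX4 4 4 XX4 XX4 XX4 4 4 XX4.

44XX444XX4XX4XX444XX4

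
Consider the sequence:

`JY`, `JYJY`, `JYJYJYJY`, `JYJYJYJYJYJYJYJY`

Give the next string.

Each string is two copies of the previous one concatenated.
Doubling JYJYJYJYJYJYJYJY:

JYJYJYJYJYJYJYJYJYJYJYJYJYJYJYJY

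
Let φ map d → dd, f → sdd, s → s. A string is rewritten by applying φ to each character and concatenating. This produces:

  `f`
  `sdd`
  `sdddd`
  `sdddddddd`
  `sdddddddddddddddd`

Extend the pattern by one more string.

Replace each of the 17 characters of sdddddddddddddddd in place — s dd dd dd dd dd dd dd dd dd dd dd dd dd dd dd dd — and concatenate.

sdddddddddddddddddddddddddddddddd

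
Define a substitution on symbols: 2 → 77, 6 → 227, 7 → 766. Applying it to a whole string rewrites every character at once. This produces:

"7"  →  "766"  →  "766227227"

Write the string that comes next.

76622722777777667777766

Expanding 766227227: 7→766, 6→227, 6→227, 2→77, 2→77, 7→766, 2→77, 2→77, 7→766. Concatenated: 766 227 227 77 77 766 77 77 766.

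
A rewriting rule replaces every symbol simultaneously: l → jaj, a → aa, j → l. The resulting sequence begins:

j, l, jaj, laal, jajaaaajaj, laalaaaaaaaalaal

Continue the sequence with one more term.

φ(laalaaaaaaaalaal) expands symbol-by-symbol to jaj aa aa jaj aa aa aa aa aa aa aa aa jaj aa aa jaj; joining the 16 pieces gives the next term.

jajaaaajajaaaaaaaaaaaaaaaajajaaaajaj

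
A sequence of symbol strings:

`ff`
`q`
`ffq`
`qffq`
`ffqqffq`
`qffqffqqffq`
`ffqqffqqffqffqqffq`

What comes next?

Each term (from the third on) is the two preceding terms concatenated in order: term 3 = ff·q = ffq.
The next term joins qffqffqqffq and ffqqffqqffqffqqffq.

qffqffqqffqffqqffqqffqffqqffq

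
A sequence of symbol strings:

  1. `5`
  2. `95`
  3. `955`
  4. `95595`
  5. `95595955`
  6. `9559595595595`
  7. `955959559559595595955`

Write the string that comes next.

This is a Fibonacci-style word recurrence s(k) = s(k−1)·s(k−2): e.g. 95·5 = 955.
So term 8 is 955959559559595595955·9559595595595.

9559595595595955959559559595595595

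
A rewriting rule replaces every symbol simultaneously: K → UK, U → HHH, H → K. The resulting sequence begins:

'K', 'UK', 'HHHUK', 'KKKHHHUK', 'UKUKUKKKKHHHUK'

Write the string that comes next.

Replace each of the 14 characters of UKUKUKKKKHHHUK in place — HHH UK HHH UK HHH UK UK UK UK K K K HHH UK — and concatenate.

HHHUKHHHUKHHHUKUKUKUKKKKHHHUK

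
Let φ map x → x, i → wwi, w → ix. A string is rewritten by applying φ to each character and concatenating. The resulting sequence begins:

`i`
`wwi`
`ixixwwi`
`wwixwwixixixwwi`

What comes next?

ixixwwixixixwwixwwixwwixixixwwi

Applying the rule to each of the 15 symbols of wwixwwixixixwwi gives the pieces ix ix wwi x ix ix wwi x wwi x wwi x ix ix wwi, which concatenate to the answer.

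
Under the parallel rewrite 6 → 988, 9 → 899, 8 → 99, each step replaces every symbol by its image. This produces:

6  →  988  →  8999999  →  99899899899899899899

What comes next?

Applying the rule to each of the 20 symbols of 99899899899899899899 gives the pieces 899 899 99 899 899 99 899 899 99 899 899 99 899 899 99 899 899 99 899 899, which concatenate to the answer.

899899998998999989989999899899998998999989989999899899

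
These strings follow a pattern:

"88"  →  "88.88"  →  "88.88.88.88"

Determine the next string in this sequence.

Each string is two copies of the previous one joined by '.'.
Doubling 88.88.88.88 with '.' between the halves:

88.88.88.88.88.88.88.88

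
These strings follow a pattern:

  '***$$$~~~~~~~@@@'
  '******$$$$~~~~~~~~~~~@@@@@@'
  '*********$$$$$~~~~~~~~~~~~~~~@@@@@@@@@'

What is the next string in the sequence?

************$$$$$$~~~~~~~~~~~~~~~~~~~@@@@@@@@@@@@

The n-th term is 3n *'s then n+2 $'s then 4n+3 ~'s then 3n @'s (n = 1, 2, …).
Setting n = 4 gives 12, 6, 19, 12 characters in each block.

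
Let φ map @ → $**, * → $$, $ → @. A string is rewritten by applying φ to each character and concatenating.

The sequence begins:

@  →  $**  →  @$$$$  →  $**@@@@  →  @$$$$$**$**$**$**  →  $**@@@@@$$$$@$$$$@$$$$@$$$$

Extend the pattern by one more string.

Applying the rule to each of the 27 symbols of $**@@@@@$$$$@$$$$@$$$$@$$$$ gives the pieces @ $$ $$ $** $** $** $** $** @ @ @ @ $** @ @ @ @ $** @ @ @ @ $** @ @ @ @, which concatenate to the answer.

@$$$$$**$**$**$**$**@@@@$**@@@@$**@@@@$**@@@@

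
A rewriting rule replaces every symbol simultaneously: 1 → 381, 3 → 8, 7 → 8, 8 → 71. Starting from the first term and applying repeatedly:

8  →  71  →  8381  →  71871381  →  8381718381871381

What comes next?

φ(8381718381871381) expands symbol-by-symbol to 71 8 71 381 8 381 71 8 71 381 71 8 381 8 71 381; joining the 16 pieces gives the next term.

71871381838171871381718381871381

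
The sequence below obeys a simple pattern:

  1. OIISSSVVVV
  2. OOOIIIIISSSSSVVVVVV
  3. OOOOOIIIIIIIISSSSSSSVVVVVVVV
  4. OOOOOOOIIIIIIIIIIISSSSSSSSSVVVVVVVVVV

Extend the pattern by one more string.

Reading off run lengths: O runs 1, 3, 5, 7; I runs 2, 5, 8, 11; S runs 3, 5, 7, 9; V runs 4, 6, 8, 10 — each is linear in n (n = 1, 2, …).
Setting n = 5 gives 9, 14, 11, 12 characters in each block.

OOOOOOOOOIIIIIIIIIIIIIISSSSSSSSSSSVVVVVVVVVVVV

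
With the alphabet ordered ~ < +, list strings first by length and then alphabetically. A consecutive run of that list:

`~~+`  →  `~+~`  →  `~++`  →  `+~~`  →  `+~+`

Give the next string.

++~

Treat +~+ as a base-2 numeral over the given alphabet and add one, carrying through any trailing +'s.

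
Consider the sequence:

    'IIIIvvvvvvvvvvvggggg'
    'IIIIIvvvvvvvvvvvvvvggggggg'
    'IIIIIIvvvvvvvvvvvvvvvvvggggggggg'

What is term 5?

IIIIIIIIvvvvvvvvvvvvvvvvvvvvvvvggggggggggggg

Each string has the form I^{n+1} v^{3n+2} g^{2n-1}, where the shown terms are n = 3, 4, 5.
At n = 7 the blocks have lengths 8, 23, 13.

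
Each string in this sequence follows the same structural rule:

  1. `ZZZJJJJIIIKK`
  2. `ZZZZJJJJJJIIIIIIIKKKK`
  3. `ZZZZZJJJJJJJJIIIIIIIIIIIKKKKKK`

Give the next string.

Each string has the form Z^{n+2} J^{2n+2} I^{4n-1} K^{2n} (n = 1, 2, …).
For the next term, n = 4, so the run lengths are 6, 10, 15, 8.

ZZZZZZJJJJJJJJJJIIIIIIIIIIIIIIIKKKKKKKK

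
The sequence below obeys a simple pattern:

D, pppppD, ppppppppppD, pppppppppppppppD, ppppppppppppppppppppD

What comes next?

Each term is the previous one with ppppp prepended.
One more step from ppppppppppppppppppppD gives the answer.

pppppppppppppppppppppppppD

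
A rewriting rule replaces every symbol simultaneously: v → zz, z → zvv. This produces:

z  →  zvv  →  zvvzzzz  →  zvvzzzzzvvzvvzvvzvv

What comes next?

Rewriting the 19 symbols of zvvzzzzzvvzvvzvvzvv one by one yields zvv zz zz zvv zvv zvv zvv zvv zz zz zvv zz zz zvv zz zz zvv zz zz; concatenated:

zvvzzzzzvvzvvzvvzvvzvvzzzzzvvzzzzzvvzzzzzvvzzzz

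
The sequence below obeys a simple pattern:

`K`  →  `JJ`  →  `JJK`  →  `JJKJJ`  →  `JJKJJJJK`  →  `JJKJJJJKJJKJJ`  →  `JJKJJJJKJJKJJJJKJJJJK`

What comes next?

This is a Fibonacci-style word recurrence s(k) = s(k−1)·s(k−2): e.g. JJ·K = JJK.
So term 8 is JJKJJJJKJJKJJJJKJJJJK·JJKJJJJKJJKJJ.

JJKJJJJKJJKJJJJKJJJJKJJKJJJJKJJKJJ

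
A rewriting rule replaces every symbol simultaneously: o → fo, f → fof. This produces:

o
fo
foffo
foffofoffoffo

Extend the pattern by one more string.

Applying the rule to each of the 13 symbols of foffofoffoffo gives the pieces fof fo fof fof fo fof fo fof fof fo fof fof fo, which concatenate to the answer.

foffofoffoffofoffofoffoffofoffoffo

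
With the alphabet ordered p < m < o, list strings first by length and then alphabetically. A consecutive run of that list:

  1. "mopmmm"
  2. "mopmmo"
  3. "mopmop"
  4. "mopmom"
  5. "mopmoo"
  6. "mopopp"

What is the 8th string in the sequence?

mopopo

Stepping forward 2 times from mopopp: mopopp → mopopm, then the target.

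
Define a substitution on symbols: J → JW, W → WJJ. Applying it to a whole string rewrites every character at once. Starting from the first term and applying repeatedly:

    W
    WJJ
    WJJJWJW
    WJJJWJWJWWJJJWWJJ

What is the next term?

WJJJWJWJWWJJJWWJJJWWJJWJJJWJWJWWJJWJJJWJW

Replace each of the 17 characters of WJJJWJWJWWJJJWWJJ in place — WJJ JW JW JW WJJ JW WJJ JW WJJ WJJ JW JW JW WJJ WJJ JW JW — and concatenate.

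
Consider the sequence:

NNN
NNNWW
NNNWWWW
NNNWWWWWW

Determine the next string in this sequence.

Every step adds WW to the end: s(k+1) = s(k)·WW.
Applying this once more to NNNWWWWWW:

NNNWWWWWWWW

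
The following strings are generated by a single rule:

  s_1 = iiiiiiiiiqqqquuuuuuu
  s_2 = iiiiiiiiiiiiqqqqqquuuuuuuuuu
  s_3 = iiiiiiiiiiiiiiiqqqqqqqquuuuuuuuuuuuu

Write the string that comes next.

iiiiiiiiiiiiiiiiiiqqqqqqqqqquuuuuuuuuuuuuuuu

Term n consists of 3n+3 i's, followed by 2n q's, followed by 3n+1 u's, where the shown terms are n = 2, 3, 4.
For the next term, n = 5, so the run lengths are 18, 10, 16.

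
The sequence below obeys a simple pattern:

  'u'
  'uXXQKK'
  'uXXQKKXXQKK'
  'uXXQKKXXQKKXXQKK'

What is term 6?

Each term is the previous one with XXQKK appended.
From uXXQKKXXQKKXXQKK, 2 further steps: uXXQKKXXQKKXXQKK → uXXQKKXXQKKXXQKKXXQKK → (answer).

uXXQKKXXQKKXXQKKXXQKKXXQKK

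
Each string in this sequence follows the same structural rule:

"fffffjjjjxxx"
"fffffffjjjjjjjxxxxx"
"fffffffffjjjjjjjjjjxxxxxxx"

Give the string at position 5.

fffffffffffffjjjjjjjjjjjjjjjjxxxxxxxxxxx

Reading off run lengths: f runs 5, 7, 9; j runs 4, 7, 10; x runs 3, 5, 7 — each is linear in n (n = 1, 2, …).
For term 5, n = 5, so the run lengths are 13, 16, 11.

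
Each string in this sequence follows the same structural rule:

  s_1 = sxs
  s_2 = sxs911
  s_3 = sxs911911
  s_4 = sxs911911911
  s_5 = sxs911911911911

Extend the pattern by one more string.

The strings grow by a fixed suffix 911 each time.
Applying this once more to sxs911911911911:

sxs911911911911911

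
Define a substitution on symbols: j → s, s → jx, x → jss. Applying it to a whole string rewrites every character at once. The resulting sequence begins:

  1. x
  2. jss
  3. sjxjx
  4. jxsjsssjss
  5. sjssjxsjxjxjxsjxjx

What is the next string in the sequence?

jxsjxjxsjssjxsjsssjsssjssjxsjsssjss

Replace each of the 18 characters of sjssjxsjxjxjxsjxjx in place — jx s jx jx s jss jx s jss s jss s jss jx s jss s jss — and concatenate.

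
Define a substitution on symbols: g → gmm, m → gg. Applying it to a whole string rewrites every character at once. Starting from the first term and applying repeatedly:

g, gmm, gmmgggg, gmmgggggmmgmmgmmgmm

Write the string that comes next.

Applying the rule to each of the 19 symbols of gmmgggggmmgmmgmmgmm gives the pieces gmm gg gg gmm gmm gmm gmm gmm gg gg gmm gg gg gmm gg gg gmm gg gg, which concatenate to the answer.

gmmgggggmmgmmgmmgmmgmmgggggmmgggggmmgggggmmgggg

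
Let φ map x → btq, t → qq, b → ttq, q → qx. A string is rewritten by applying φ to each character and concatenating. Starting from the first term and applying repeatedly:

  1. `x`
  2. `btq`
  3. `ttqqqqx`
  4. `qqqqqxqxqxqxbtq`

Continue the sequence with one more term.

qxqxqxqxqxbtqqxbtqqxbtqqxbtqttqqqqx

Applying the rule to each of the 15 symbols of qqqqqxqxqxqxbtq gives the pieces qx qx qx qx qx btq qx btq qx btq qx btq ttq qq qx, which concatenate to the answer.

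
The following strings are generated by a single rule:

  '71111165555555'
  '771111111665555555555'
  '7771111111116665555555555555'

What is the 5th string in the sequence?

777771111111111111666665555555555555555555

Term n consists of n-1 7's, followed by 2n+1 1's, followed by n-1 6's, followed by 3n+1 5's, where the shown terms are n = 2, 3, 4.
At n = 6 the blocks have lengths 5, 13, 5, 19.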